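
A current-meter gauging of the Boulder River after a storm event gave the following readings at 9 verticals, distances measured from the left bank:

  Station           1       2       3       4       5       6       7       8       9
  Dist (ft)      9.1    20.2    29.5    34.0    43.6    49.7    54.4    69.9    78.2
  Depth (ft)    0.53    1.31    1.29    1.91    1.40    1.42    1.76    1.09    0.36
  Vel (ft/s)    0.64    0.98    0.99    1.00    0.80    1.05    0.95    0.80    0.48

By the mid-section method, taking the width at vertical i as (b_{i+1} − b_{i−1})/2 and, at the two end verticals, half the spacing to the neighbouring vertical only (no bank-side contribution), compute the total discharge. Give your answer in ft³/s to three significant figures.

82.1 ft³/s

w_1 = (20.2 − 9.1)/2 = 5.55 ft; q_1 = 0.64 × 0.53 × 5.55 = 1.883 ft³/s
w_2 = (29.5 − 9.1)/2 = 10.2 ft; q_2 = 0.98 × 1.31 × 10.2 = 13.09 ft³/s
w_3 = (34.0 − 20.2)/2 = 6.9 ft; q_3 = 0.99 × 1.29 × 6.9 = 8.812 ft³/s
w_4 = (43.6 − 29.5)/2 = 7.05 ft; q_4 = 1.00 × 1.91 × 7.05 = 13.47 ft³/s
w_5 = (49.7 − 34.0)/2 = 7.85 ft; q_5 = 0.80 × 1.40 × 7.85 = 8.792 ft³/s
w_6 = (54.4 − 43.6)/2 = 5.4 ft; q_6 = 1.05 × 1.42 × 5.4 = 8.051 ft³/s
w_7 = (69.9 − 49.7)/2 = 10.1 ft; q_7 = 0.95 × 1.76 × 10.1 = 16.89 ft³/s
w_8 = (78.2 − 54.4)/2 = 11.9 ft; q_8 = 0.80 × 1.09 × 11.9 = 10.38 ft³/s
w_9 = (78.2 − 69.9)/2 = 4.15 ft; q_9 = 0.48 × 0.36 × 4.15 = 0.7171 ft³/s
Q = Σ qᵢ = 82.08 ft³/s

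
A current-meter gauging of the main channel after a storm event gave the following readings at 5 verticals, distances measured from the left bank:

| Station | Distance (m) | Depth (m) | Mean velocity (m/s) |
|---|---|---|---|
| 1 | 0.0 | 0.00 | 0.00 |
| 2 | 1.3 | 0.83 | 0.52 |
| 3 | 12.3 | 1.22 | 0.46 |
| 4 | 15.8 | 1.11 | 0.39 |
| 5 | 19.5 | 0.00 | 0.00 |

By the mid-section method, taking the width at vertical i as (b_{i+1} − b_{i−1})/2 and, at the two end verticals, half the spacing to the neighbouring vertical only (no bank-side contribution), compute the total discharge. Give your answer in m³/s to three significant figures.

8.28 m³/s

w_2 = (12.3 − 0.0)/2 = 6.15 m; q_2 = 0.52 × 0.83 × 6.15 = 2.654 m³/s
w_3 = (15.8 − 1.3)/2 = 7.25 m; q_3 = 0.46 × 1.22 × 7.25 = 4.069 m³/s
w_4 = (19.5 − 12.3)/2 = 3.6 m; q_4 = 0.39 × 1.11 × 3.6 = 1.558 m³/s
Stations 1, 5 contribute zero (depth or velocity is 0).
Q = Σ qᵢ = 8.281 m³/s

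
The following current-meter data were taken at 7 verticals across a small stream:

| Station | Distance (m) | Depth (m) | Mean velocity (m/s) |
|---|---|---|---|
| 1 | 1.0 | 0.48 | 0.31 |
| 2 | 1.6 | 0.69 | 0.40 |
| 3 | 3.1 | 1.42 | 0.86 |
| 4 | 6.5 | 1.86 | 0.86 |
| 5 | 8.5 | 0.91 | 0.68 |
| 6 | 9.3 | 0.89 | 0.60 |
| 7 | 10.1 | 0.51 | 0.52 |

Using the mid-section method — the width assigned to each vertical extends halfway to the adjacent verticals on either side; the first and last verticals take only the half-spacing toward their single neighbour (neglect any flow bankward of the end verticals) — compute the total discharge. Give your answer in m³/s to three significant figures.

w_1 = (1.6 − 1.0)/2 = 0.3 m; q_1 = 0.31 × 0.48 × 0.3 = 0.04464 m³/s
w_2 = (3.1 − 1.0)/2 = 1.05 m; q_2 = 0.40 × 0.69 × 1.05 = 0.2898 m³/s
w_3 = (6.5 − 1.6)/2 = 2.45 m; q_3 = 0.86 × 1.42 × 2.45 = 2.992 m³/s
w_4 = (8.5 − 3.1)/2 = 2.7 m; q_4 = 0.86 × 1.86 × 2.7 = 4.319 m³/s
w_5 = (9.3 − 6.5)/2 = 1.4 m; q_5 = 0.68 × 0.91 × 1.4 = 0.8663 m³/s
w_6 = (10.1 − 8.5)/2 = 0.8 m; q_6 = 0.60 × 0.89 × 0.8 = 0.4272 m³/s
w_7 = (10.1 − 9.3)/2 = 0.4 m; q_7 = 0.52 × 0.51 × 0.4 = 0.1061 m³/s
Q = Σ qᵢ = 9.045 m³/s

9.04 m³/s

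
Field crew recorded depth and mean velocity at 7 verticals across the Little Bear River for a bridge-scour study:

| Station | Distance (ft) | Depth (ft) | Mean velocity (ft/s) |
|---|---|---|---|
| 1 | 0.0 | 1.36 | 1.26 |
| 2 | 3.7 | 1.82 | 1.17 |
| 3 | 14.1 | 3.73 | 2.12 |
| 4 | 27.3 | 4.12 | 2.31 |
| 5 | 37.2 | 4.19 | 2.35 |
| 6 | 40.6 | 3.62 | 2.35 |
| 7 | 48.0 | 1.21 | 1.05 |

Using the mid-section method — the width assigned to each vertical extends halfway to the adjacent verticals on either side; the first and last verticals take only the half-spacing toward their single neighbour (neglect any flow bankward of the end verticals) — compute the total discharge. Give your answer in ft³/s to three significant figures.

w_1 = (3.7 − 0.0)/2 = 1.85 ft; q_1 = 1.26 × 1.36 × 1.85 = 3.170 ft³/s
w_2 = (14.1 − 0.0)/2 = 7.05 ft; q_2 = 1.17 × 1.82 × 7.05 = 15.01 ft³/s
w_3 = (27.3 − 3.7)/2 = 11.8 ft; q_3 = 2.12 × 3.73 × 11.8 = 93.31 ft³/s
w_4 = (37.2 − 14.1)/2 = 11.55 ft; q_4 = 2.31 × 4.12 × 11.55 = 109.9 ft³/s
w_5 = (40.6 − 27.3)/2 = 6.65 ft; q_5 = 2.35 × 4.19 × 6.65 = 65.48 ft³/s
w_6 = (48.0 − 37.2)/2 = 5.4 ft; q_6 = 2.35 × 3.62 × 5.4 = 45.94 ft³/s
w_7 = (48.0 − 40.6)/2 = 3.7 ft; q_7 = 1.05 × 1.21 × 3.7 = 4.701 ft³/s
Q = Σ qᵢ = 337.5 ft³/s

338 ft³/s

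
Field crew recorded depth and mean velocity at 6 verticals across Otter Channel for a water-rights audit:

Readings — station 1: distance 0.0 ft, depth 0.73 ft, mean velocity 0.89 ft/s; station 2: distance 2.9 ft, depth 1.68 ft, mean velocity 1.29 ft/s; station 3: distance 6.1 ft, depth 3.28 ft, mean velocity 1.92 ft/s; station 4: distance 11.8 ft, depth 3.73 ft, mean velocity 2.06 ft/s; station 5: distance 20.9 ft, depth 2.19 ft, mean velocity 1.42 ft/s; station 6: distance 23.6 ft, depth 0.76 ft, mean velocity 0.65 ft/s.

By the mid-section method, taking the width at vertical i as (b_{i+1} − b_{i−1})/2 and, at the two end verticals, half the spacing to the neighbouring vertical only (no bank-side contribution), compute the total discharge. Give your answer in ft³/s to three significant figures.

111 ft³/s

w_1 = (2.9 − 0.0)/2 = 1.45 ft; q_1 = 0.89 × 0.73 × 1.45 = 0.9421 ft³/s
w_2 = (6.1 − 0.0)/2 = 3.05 ft; q_2 = 1.29 × 1.68 × 3.05 = 6.610 ft³/s
w_3 = (11.8 − 2.9)/2 = 4.45 ft; q_3 = 1.92 × 3.28 × 4.45 = 28.02 ft³/s
w_4 = (20.9 − 6.1)/2 = 7.4 ft; q_4 = 2.06 × 3.73 × 7.4 = 56.86 ft³/s
w_5 = (23.6 − 11.8)/2 = 5.9 ft; q_5 = 1.42 × 2.19 × 5.9 = 18.35 ft³/s
w_6 = (23.6 − 20.9)/2 = 1.35 ft; q_6 = 0.65 × 0.76 × 1.35 = 0.6669 ft³/s
Q = Σ qᵢ = 111.5 ft³/s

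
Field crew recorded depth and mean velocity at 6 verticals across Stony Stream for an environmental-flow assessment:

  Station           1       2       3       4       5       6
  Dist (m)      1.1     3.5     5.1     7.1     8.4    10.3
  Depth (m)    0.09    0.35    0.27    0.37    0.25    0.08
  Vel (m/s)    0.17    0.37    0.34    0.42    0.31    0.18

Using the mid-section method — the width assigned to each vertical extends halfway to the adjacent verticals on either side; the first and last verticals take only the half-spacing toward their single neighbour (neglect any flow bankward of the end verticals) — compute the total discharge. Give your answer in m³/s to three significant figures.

w_1 = (3.5 − 1.1)/2 = 1.2 m; q_1 = 0.17 × 0.09 × 1.2 = 0.01836 m³/s
w_2 = (5.1 − 1.1)/2 = 2 m; q_2 = 0.37 × 0.35 × 2 = 0.2590 m³/s
w_3 = (7.1 − 3.5)/2 = 1.8 m; q_3 = 0.34 × 0.27 × 1.8 = 0.1652 m³/s
w_4 = (8.4 − 5.1)/2 = 1.65 m; q_4 = 0.42 × 0.37 × 1.65 = 0.2564 m³/s
w_5 = (10.3 − 7.1)/2 = 1.6 m; q_5 = 0.31 × 0.25 × 1.6 = 0.1240 m³/s
w_6 = (10.3 − 8.4)/2 = 0.95 m; q_6 = 0.18 × 0.08 × 0.95 = 0.01368 m³/s
Q = Σ qᵢ = 0.8367 m³/s

0.837 m³/s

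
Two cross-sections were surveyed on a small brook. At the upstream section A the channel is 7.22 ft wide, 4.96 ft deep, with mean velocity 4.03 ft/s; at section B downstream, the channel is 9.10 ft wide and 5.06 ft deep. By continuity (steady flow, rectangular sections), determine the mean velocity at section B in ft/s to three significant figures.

Q = A₁V₁ = (7.22×4.96) × 4.03 = 144.3 ft³/s
A₂ = 9.10 × 5.06 = 46.05 ft²
V₂ = Q/A₂ = 144.3/46.05 = 3.134 ft/s

3.13 ft/s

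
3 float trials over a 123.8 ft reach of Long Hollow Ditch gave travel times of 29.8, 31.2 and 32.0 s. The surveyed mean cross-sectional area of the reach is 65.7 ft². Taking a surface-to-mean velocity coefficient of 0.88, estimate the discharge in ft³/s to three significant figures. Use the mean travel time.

t̄ = (29.8 + 31.2 + 32.0) / 3 = 31 s
v_surface = L / t̄ = 123.8 / 31 = 3.994 ft/s
v_mean = 0.88 × 3.994 = 3.514 ft/s
Q = A × v_mean = 65.7 × 3.514 = 230.9 ft³/s

231 ft³/s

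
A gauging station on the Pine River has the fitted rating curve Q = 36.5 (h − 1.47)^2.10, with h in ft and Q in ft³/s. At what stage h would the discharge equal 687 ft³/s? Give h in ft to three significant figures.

h − h₀ = (Q/C)^(1/b) = (687/36.5)^(1/2.10) = 4.046 ft
h = 1.47 + 4.046 = 5.516 ft

5.52 ft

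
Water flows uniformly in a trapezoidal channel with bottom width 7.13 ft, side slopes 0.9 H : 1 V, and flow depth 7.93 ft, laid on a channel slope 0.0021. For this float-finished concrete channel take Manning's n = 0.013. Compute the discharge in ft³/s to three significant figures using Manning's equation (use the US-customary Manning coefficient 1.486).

A = (b + z·y)·y = (7.13 + 0.9×7.93)×7.93 = 113.1 ft²
P = b + 2y√(1+z²) = 7.13 + 2×7.93×√(1+0.9²) = 28.47 ft
R = A/P = 113.1/28.47 = 3.974 ft
Q = (1.486/n)·A·R^(2/3)·S^(1/2) = (1.486/0.013) × 113.1 × 3.974^(2/3) × 0.0021^(1/2) = 1487 ft³/s

1490 ft³/s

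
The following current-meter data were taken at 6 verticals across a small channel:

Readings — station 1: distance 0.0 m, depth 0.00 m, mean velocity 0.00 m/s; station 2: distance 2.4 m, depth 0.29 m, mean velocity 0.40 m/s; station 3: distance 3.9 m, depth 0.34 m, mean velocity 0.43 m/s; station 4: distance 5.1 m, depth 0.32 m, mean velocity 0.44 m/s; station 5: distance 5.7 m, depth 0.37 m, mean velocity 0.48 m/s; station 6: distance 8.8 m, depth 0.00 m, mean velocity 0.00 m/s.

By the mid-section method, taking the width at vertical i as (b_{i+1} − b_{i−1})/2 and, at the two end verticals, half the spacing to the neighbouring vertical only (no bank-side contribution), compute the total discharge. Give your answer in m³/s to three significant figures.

w_2 = (3.9 − 0.0)/2 = 1.95 m; q_2 = 0.40 × 0.29 × 1.95 = 0.2262 m³/s
w_3 = (5.1 − 2.4)/2 = 1.35 m; q_3 = 0.43 × 0.34 × 1.35 = 0.1974 m³/s
w_4 = (5.7 − 3.9)/2 = 0.9 m; q_4 = 0.44 × 0.32 × 0.9 = 0.1267 m³/s
w_5 = (8.8 − 5.1)/2 = 1.85 m; q_5 = 0.48 × 0.37 × 1.85 = 0.3286 m³/s
Stations 1, 6 contribute zero (depth or velocity is 0).
Q = Σ qᵢ = 0.8789 m³/s

0.879 m³/s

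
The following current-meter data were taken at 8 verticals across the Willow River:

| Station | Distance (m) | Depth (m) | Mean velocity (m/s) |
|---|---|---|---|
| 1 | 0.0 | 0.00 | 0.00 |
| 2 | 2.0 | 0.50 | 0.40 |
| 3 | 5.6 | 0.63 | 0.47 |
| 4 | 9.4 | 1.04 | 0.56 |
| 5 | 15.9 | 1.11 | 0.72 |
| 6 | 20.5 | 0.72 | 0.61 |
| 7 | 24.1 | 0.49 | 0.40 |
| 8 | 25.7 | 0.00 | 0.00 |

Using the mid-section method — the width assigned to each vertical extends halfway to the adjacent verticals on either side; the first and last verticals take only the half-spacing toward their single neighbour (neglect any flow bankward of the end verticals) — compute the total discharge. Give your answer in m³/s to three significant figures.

w_2 = (5.6 − 0.0)/2 = 2.8 m; q_2 = 0.40 × 0.50 × 2.8 = 0.5600 m³/s
w_3 = (9.4 − 2.0)/2 = 3.7 m; q_3 = 0.47 × 0.63 × 3.7 = 1.096 m³/s
w_4 = (15.9 − 5.6)/2 = 5.15 m; q_4 = 0.56 × 1.04 × 5.15 = 2.999 m³/s
w_5 = (20.5 − 9.4)/2 = 5.55 m; q_5 = 0.72 × 1.11 × 5.55 = 4.436 m³/s
w_6 = (24.1 − 15.9)/2 = 4.1 m; q_6 = 0.61 × 0.72 × 4.1 = 1.801 m³/s
w_7 = (25.7 − 20.5)/2 = 2.6 m; q_7 = 0.40 × 0.49 × 2.6 = 0.5096 m³/s
Stations 1, 8 contribute zero (depth or velocity is 0).
Q = Σ qᵢ = 11.40 m³/s

11.4 m³/s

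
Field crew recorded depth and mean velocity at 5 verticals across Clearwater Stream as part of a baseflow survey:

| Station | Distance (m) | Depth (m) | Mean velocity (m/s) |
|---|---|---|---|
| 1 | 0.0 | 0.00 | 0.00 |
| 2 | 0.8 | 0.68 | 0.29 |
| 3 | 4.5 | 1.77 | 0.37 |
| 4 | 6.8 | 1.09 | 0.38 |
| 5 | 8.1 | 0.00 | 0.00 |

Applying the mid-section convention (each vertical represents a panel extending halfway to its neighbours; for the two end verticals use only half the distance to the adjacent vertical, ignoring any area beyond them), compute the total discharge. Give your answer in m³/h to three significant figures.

11400 m³/h

w_2 = (4.5 − 0.0)/2 = 2.25 m; q_2 = 0.29 × 0.68 × 2.25 = 0.4437 m³/s
w_3 = (6.8 − 0.8)/2 = 3 m; q_3 = 0.37 × 1.77 × 3 = 1.965 m³/s
w_4 = (8.1 − 4.5)/2 = 1.8 m; q_4 = 0.38 × 1.09 × 1.8 = 0.7456 m³/s
Stations 1, 5 contribute zero (depth or velocity is 0).
Q = Σ qᵢ = 3.154 m³/s
= 3.154 × 3600 = 11350 m³/h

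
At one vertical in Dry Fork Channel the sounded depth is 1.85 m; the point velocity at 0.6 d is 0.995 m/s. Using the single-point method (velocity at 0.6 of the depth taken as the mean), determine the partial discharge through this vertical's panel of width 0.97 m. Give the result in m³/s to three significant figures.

1.79 m³/s

v̄ = v₀.₆ = 0.995 m/s
q = v̄ × d × w = 0.9950 × 1.85 × 0.97 = 1.786 m³/s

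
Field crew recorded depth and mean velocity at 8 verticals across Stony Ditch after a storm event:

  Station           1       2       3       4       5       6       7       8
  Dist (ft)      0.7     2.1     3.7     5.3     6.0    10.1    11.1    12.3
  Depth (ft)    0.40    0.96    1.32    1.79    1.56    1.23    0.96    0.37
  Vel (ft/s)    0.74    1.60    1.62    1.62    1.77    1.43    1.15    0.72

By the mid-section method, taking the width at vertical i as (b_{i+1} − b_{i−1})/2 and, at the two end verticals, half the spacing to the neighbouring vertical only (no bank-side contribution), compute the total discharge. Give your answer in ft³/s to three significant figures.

w_1 = (2.1 − 0.7)/2 = 0.7 ft; q_1 = 0.74 × 0.40 × 0.7 = 0.2072 ft³/s
w_2 = (3.7 − 0.7)/2 = 1.5 ft; q_2 = 1.60 × 0.96 × 1.5 = 2.304 ft³/s
w_3 = (5.3 − 2.1)/2 = 1.6 ft; q_3 = 1.62 × 1.32 × 1.6 = 3.421 ft³/s
w_4 = (6.0 − 3.7)/2 = 1.15 ft; q_4 = 1.62 × 1.79 × 1.15 = 3.335 ft³/s
w_5 = (10.1 − 5.3)/2 = 2.4 ft; q_5 = 1.77 × 1.56 × 2.4 = 6.627 ft³/s
w_6 = (11.1 − 6.0)/2 = 2.55 ft; q_6 = 1.43 × 1.23 × 2.55 = 4.485 ft³/s
w_7 = (12.3 − 10.1)/2 = 1.1 ft; q_7 = 1.15 × 0.96 × 1.1 = 1.214 ft³/s
w_8 = (12.3 − 11.1)/2 = 0.6 ft; q_8 = 0.72 × 0.37 × 0.6 = 0.1598 ft³/s
Q = Σ qᵢ = 21.75 ft³/s

21.8 ft³/s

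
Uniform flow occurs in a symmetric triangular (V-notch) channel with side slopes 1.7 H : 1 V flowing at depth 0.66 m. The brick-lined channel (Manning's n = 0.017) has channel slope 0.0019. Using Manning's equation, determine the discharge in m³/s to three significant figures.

A = z·y² = 1.7×0.66² = 0.7405 m²
P = 2y√(1+z²) = 2×0.66×√(1+1.7²) = 2.603 m
R = A/P = 0.7405/2.603 = 0.2844 m
Q = (1/n)·A·R^(2/3)·S^(1/2) = (1/0.017) × 0.7405 × 0.2844^(2/3) × 0.0019^(1/2) = 0.8212 m³/s

0.821 m³/s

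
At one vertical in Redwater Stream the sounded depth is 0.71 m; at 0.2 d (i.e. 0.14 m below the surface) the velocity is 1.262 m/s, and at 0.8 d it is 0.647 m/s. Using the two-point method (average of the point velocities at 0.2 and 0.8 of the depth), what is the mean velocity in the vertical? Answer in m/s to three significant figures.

0.955 m/s

v̄ = (1.262 + 0.647) / 2 = 0.9545 m/s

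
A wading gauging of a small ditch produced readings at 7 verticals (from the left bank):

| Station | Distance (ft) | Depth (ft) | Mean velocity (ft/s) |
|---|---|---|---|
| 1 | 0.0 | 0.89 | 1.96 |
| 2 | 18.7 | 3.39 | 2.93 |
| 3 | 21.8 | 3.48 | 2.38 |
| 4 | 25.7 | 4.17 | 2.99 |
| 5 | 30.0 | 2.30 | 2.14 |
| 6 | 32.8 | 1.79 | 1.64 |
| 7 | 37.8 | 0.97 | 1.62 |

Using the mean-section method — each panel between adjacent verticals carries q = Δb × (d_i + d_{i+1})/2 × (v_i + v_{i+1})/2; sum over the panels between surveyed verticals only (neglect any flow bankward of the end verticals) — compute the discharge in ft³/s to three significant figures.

224 ft³/s

Panel 1-2: Δb = 18.7 ft, d̄ = (0.89+3.39)/2 = 2.14, v̄ = (1.96+2.93)/2 = 2.445 → q = 18.7×2.14×2.445 = 97.84 ft³/s
Panel 2-3: Δb = 3.1 ft, d̄ = (3.39+3.48)/2 = 3.435, v̄ = (2.93+2.38)/2 = 2.655 → q = 3.1×3.435×2.655 = 28.27 ft³/s
Panel 3-4: Δb = 3.9 ft, d̄ = (3.48+4.17)/2 = 3.825, v̄ = (2.38+2.99)/2 = 2.685 → q = 3.9×3.825×2.685 = 40.05 ft³/s
Panel 4-5: Δb = 4.3 ft, d̄ = (4.17+2.30)/2 = 3.235, v̄ = (2.99+2.14)/2 = 2.565 → q = 4.3×3.235×2.565 = 35.68 ft³/s
Panel 5-6: Δb = 2.8 ft, d̄ = (2.30+1.79)/2 = 2.045, v̄ = (2.14+1.64)/2 = 1.89 → q = 2.8×2.045×1.89 = 10.82 ft³/s
Panel 6-7: Δb = 5 ft, d̄ = (1.79+0.97)/2 = 1.38, v̄ = (1.64+1.62)/2 = 1.63 → q = 5×1.38×1.63 = 11.25 ft³/s
Q = Σ q = 223.9 ft³/s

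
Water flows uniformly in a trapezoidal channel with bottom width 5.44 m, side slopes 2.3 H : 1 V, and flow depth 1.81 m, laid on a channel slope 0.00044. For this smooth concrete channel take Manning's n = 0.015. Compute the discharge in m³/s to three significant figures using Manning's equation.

A = (b + z·y)·y = (5.44 + 2.3×1.81)×1.81 = 17.38 m²
P = b + 2y√(1+z²) = 5.44 + 2×1.81×√(1+2.3²) = 14.52 m
R = A/P = 17.38/14.52 = 1.197 m
Q = (1/n)·A·R^(2/3)·S^(1/2) = (1/0.015) × 17.38 × 1.197^(2/3) × 0.00044^(1/2) = 27.40 m³/s

27.4 m³/s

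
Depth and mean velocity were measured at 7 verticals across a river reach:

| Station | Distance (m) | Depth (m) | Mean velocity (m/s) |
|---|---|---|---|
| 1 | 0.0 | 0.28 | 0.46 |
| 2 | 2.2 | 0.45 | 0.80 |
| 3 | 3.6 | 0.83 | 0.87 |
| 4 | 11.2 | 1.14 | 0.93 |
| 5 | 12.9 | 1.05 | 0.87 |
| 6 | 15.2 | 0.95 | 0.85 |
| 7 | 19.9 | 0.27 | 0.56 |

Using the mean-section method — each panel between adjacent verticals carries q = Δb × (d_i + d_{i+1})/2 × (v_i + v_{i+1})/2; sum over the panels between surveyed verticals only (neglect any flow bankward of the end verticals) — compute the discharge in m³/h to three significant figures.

49200 m³/h

Panel 1-2: Δb = 2.2 m, d̄ = (0.28+0.45)/2 = 0.365, v̄ = (0.46+0.80)/2 = 0.63 → q = 2.2×0.365×0.63 = 0.5059 m³/s
Panel 2-3: Δb = 1.4 m, d̄ = (0.45+0.83)/2 = 0.64, v̄ = (0.80+0.87)/2 = 0.835 → q = 1.4×0.64×0.835 = 0.7482 m³/s
Panel 3-4: Δb = 7.6 m, d̄ = (0.83+1.14)/2 = 0.985, v̄ = (0.87+0.93)/2 = 0.9 → q = 7.6×0.985×0.9 = 6.737 m³/s
Panel 4-5: Δb = 1.7 m, d̄ = (1.14+1.05)/2 = 1.095, v̄ = (0.93+0.87)/2 = 0.9 → q = 1.7×1.095×0.9 = 1.675 m³/s
Panel 5-6: Δb = 2.3 m, d̄ = (1.05+0.95)/2 = 1, v̄ = (0.87+0.85)/2 = 0.86 → q = 2.3×1×0.86 = 1.978 m³/s
Panel 6-7: Δb = 4.7 m, d̄ = (0.95+0.27)/2 = 0.61, v̄ = (0.85+0.56)/2 = 0.705 → q = 4.7×0.61×0.705 = 2.021 m³/s
Q = Σ q = 13.67 m³/s
= 13.67 × 3600 = 49200 m³/h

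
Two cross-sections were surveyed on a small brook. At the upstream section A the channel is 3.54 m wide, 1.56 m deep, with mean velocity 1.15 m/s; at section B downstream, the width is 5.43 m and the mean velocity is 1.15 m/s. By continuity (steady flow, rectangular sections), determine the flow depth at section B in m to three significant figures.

Q = A₁V₁ = (3.54×1.56) × 1.15 = 6.351 m³/s
d₂ = Q/(b₂ V₂) = 6.351/(5.43×1.15) = 1.017 m

1.02 m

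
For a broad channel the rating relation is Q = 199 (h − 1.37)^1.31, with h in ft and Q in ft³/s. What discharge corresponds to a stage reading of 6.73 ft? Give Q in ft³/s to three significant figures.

Q = 199 × (6.73 − 1.37)^1.31 = 199 × 5.36^1.31 = 1795 ft³/s

1790 ft³/s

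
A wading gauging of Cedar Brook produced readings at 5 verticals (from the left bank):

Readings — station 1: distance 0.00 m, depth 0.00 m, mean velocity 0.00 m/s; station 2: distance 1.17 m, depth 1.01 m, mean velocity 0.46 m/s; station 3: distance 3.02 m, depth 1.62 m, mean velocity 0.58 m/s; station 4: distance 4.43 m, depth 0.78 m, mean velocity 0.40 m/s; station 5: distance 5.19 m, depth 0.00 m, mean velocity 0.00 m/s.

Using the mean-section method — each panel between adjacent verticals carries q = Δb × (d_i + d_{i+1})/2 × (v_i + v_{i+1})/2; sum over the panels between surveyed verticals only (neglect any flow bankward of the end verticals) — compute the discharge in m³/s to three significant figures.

Panel 1-2: Δb = 1.17 m, d̄ = (0.00+1.01)/2 = 0.505, v̄ = (0.00+0.46)/2 = 0.23 → q = 1.17×0.505×0.23 = 0.1359 m³/s
Panel 2-3: Δb = 1.85 m, d̄ = (1.01+1.62)/2 = 1.315, v̄ = (0.46+0.58)/2 = 0.52 → q = 1.85×1.315×0.52 = 1.265 m³/s
Panel 3-4: Δb = 1.41 m, d̄ = (1.62+0.78)/2 = 1.2, v̄ = (0.58+0.40)/2 = 0.49 → q = 1.41×1.2×0.49 = 0.8291 m³/s
Panel 4-5: Δb = 0.76 m, d̄ = (0.78+0.00)/2 = 0.39, v̄ = (0.40+0.00)/2 = 0.2 → q = 0.76×0.39×0.2 = 0.05928 m³/s
Q = Σ q = 2.289 m³/s

2.29 m³/s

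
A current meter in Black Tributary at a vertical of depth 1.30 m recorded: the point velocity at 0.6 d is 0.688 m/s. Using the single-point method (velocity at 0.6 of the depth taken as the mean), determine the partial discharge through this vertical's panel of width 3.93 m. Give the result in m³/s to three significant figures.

3.51 m³/s

v̄ = v₀.₆ = 0.688 m/s
q = v̄ × d × w = 0.6880 × 1.30 × 3.93 = 3.515 m³/s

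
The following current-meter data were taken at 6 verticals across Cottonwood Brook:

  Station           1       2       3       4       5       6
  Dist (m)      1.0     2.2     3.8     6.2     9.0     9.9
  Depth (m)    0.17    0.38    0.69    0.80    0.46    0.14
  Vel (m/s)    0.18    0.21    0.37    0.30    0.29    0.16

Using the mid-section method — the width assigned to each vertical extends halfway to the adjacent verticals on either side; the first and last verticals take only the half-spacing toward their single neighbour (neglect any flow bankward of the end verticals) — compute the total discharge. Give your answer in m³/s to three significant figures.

w_1 = (2.2 − 1.0)/2 = 0.6 m; q_1 = 0.18 × 0.17 × 0.6 = 0.01836 m³/s
w_2 = (3.8 − 1.0)/2 = 1.4 m; q_2 = 0.21 × 0.38 × 1.4 = 0.1117 m³/s
w_3 = (6.2 − 2.2)/2 = 2 m; q_3 = 0.37 × 0.69 × 2 = 0.5106 m³/s
w_4 = (9.0 − 3.8)/2 = 2.6 m; q_4 = 0.30 × 0.80 × 2.6 = 0.6240 m³/s
w_5 = (9.9 − 6.2)/2 = 1.85 m; q_5 = 0.29 × 0.46 × 1.85 = 0.2468 m³/s
w_6 = (9.9 − 9.0)/2 = 0.45 m; q_6 = 0.16 × 0.14 × 0.45 = 0.01008 m³/s
Q = Σ qᵢ = 1.522 m³/s

1.52 m³/s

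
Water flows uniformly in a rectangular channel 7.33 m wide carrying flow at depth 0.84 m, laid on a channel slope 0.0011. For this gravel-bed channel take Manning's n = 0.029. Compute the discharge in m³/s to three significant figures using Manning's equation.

5.46 m³/s

A = b·y = 7.33 × 0.84 = 6.157 m²
P = b + 2y = 7.33 + 2×0.84 = 9.010 m
R = A/P = 6.157/9.010 = 0.6834 m
Q = (1/n)·A·R^(2/3)·S^(1/2) = (1/0.029) × 6.157 × 0.6834^(2/3) × 0.0011^(1/2) = 5.463 m³/s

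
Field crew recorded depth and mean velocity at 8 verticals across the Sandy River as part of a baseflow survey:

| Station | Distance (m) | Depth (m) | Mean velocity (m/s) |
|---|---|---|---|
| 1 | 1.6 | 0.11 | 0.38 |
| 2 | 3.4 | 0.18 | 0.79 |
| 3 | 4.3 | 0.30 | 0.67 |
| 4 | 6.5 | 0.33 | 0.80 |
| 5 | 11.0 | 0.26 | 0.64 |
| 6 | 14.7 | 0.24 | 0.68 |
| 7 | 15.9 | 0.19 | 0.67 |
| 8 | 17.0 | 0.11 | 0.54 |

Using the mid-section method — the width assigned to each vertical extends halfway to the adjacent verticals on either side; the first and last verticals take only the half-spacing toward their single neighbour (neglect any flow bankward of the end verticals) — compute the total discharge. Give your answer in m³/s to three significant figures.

w_1 = (3.4 − 1.6)/2 = 0.9 m; q_1 = 0.38 × 0.11 × 0.9 = 0.03762 m³/s
w_2 = (4.3 − 1.6)/2 = 1.35 m; q_2 = 0.79 × 0.18 × 1.35 = 0.1920 m³/s
w_3 = (6.5 − 3.4)/2 = 1.55 m; q_3 = 0.67 × 0.30 × 1.55 = 0.3116 m³/s
w_4 = (11.0 − 4.3)/2 = 3.35 m; q_4 = 0.80 × 0.33 × 3.35 = 0.8844 m³/s
w_5 = (14.7 − 6.5)/2 = 4.1 m; q_5 = 0.64 × 0.26 × 4.1 = 0.6822 m³/s
w_6 = (15.9 − 11.0)/2 = 2.45 m; q_6 = 0.68 × 0.24 × 2.45 = 0.3998 m³/s
w_7 = (17.0 − 14.7)/2 = 1.15 m; q_7 = 0.67 × 0.19 × 1.15 = 0.1464 m³/s
w_8 = (17.0 − 15.9)/2 = 0.55 m; q_8 = 0.54 × 0.11 × 0.55 = 0.03267 m³/s
Q = Σ qᵢ = 2.687 m³/s

2.69 m³/s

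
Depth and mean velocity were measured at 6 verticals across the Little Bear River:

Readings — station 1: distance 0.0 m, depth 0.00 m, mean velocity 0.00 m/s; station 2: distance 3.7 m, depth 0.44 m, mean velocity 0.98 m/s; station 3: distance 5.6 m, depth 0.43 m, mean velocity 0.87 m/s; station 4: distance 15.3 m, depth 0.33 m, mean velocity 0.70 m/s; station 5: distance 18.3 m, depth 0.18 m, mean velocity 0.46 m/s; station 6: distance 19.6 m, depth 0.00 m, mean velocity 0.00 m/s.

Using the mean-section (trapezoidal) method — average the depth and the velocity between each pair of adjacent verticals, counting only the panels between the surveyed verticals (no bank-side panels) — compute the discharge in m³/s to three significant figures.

4.53 m³/s

Panel 1-2: Δb = 3.7 m, d̄ = (0.00+0.44)/2 = 0.22, v̄ = (0.00+0.98)/2 = 0.49 → q = 3.7×0.22×0.49 = 0.3989 m³/s
Panel 2-3: Δb = 1.9 m, d̄ = (0.44+0.43)/2 = 0.435, v̄ = (0.98+0.87)/2 = 0.925 → q = 1.9×0.435×0.925 = 0.7645 m³/s
Panel 3-4: Δb = 9.7 m, d̄ = (0.43+0.33)/2 = 0.38, v̄ = (0.87+0.70)/2 = 0.785 → q = 9.7×0.38×0.785 = 2.894 m³/s
Panel 4-5: Δb = 3 m, d̄ = (0.33+0.18)/2 = 0.255, v̄ = (0.70+0.46)/2 = 0.58 → q = 3×0.255×0.58 = 0.4437 m³/s
Panel 5-6: Δb = 1.3 m, d̄ = (0.18+0.00)/2 = 0.09, v̄ = (0.46+0.00)/2 = 0.23 → q = 1.3×0.09×0.23 = 0.02691 m³/s
Q = Σ q = 4.527 m³/s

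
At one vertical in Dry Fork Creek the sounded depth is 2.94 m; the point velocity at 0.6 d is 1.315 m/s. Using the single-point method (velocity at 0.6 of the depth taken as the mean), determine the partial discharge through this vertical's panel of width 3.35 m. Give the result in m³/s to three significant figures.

v̄ = v₀.₆ = 1.315 m/s
q = v̄ × d × w = 1.315 × 2.94 × 3.35 = 12.95 m³/s

13.0 m³/s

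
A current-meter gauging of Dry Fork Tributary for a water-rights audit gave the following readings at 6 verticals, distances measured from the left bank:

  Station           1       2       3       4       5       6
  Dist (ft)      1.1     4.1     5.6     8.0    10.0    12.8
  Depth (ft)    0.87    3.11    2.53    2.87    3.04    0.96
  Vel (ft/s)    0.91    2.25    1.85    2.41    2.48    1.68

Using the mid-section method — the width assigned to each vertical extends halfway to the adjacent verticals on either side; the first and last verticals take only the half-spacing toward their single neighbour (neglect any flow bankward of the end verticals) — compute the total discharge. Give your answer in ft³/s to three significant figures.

w_1 = (4.1 − 1.1)/2 = 1.5 ft; q_1 = 0.91 × 0.87 × 1.5 = 1.188 ft³/s
w_2 = (5.6 − 1.1)/2 = 2.25 ft; q_2 = 2.25 × 3.11 × 2.25 = 15.74 ft³/s
w_3 = (8.0 − 4.1)/2 = 1.95 ft; q_3 = 1.85 × 2.53 × 1.95 = 9.127 ft³/s
w_4 = (10.0 − 5.6)/2 = 2.2 ft; q_4 = 2.41 × 2.87 × 2.2 = 15.22 ft³/s
w_5 = (12.8 − 8.0)/2 = 2.4 ft; q_5 = 2.48 × 3.04 × 2.4 = 18.09 ft³/s
w_6 = (12.8 − 10.0)/2 = 1.4 ft; q_6 = 1.68 × 0.96 × 1.4 = 2.258 ft³/s
Q = Σ qᵢ = 61.63 ft³/s

61.6 ft³/s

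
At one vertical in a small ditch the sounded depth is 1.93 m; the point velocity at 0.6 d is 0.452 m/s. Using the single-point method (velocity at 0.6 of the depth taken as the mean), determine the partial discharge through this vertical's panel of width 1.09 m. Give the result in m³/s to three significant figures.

v̄ = v₀.₆ = 0.452 m/s
q = v̄ × d × w = 0.4520 × 1.93 × 1.09 = 0.9509 m³/s

0.951 m³/s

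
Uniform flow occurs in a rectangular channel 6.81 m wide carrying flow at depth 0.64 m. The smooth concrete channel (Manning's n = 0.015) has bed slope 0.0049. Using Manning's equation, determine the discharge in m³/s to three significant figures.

A = b·y = 6.81 × 0.64 = 4.358 m²
P = b + 2y = 6.81 + 2×0.64 = 8.090 m
R = A/P = 4.358/8.090 = 0.5387 m
Q = (1/n)·A·R^(2/3)·S^(1/2) = (1/0.015) × 4.358 × 0.5387^(2/3) × 0.0049^(1/2) = 13.47 m³/s

13.5 m³/s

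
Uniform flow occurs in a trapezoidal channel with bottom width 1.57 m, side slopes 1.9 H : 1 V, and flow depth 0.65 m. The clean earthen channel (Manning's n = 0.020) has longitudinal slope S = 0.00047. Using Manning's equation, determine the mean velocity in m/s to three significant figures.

0.606 m/s

A = (b + z·y)·y = (1.57 + 1.9×0.65)×0.65 = 1.823 m²
P = b + 2y√(1+z²) = 1.57 + 2×0.65×√(1+1.9²) = 4.361 m
R = A/P = 1.823/4.361 = 0.4181 m
Q = (1/n)·A·R^(2/3)·S^(1/2) = (1/0.020) × 1.823 × 0.4181^(2/3) × 0.00047^(1/2) = 1.105 m³/s
V = Q/A = 1.105/1.823 = 0.6061 m/s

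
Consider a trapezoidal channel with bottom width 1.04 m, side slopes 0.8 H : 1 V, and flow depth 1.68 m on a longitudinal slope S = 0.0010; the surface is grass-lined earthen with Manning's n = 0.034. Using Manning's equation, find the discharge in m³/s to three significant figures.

A = (b + z·y)·y = (1.04 + 0.8×1.68)×1.68 = 4.005 m²
P = b + 2y√(1+z²) = 1.04 + 2×1.68×√(1+0.8²) = 5.343 m
R = A/P = 4.005/5.343 = 0.7496 m
Q = (1/n)·A·R^(2/3)·S^(1/2) = (1/0.034) × 4.005 × 0.7496^(2/3) × 0.0010^(1/2) = 3.074 m³/s

3.07 m³/s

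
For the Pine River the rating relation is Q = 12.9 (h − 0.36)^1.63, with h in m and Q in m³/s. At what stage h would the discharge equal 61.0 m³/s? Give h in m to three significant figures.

h − h₀ = (Q/C)^(1/b) = (61.0/12.9)^(1/1.63) = 2.594 m
h = 0.36 + 2.594 = 2.954 m

2.95 m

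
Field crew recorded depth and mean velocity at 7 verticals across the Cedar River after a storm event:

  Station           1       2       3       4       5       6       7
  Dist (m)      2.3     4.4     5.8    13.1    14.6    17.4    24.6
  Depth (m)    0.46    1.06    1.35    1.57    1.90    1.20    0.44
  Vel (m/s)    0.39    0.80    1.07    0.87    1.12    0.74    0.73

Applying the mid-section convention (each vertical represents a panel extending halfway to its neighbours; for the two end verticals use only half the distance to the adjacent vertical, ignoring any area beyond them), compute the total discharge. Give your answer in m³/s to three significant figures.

w_1 = (4.4 − 2.3)/2 = 1.05 m; q_1 = 0.39 × 0.46 × 1.05 = 0.1884 m³/s
w_2 = (5.8 − 2.3)/2 = 1.75 m; q_2 = 0.80 × 1.06 × 1.75 = 1.484 m³/s
w_3 = (13.1 − 4.4)/2 = 4.35 m; q_3 = 1.07 × 1.35 × 4.35 = 6.284 m³/s
w_4 = (14.6 − 5.8)/2 = 4.4 m; q_4 = 0.87 × 1.57 × 4.4 = 6.010 m³/s
w_5 = (17.4 − 13.1)/2 = 2.15 m; q_5 = 1.12 × 1.90 × 2.15 = 4.575 m³/s
w_6 = (24.6 − 14.6)/2 = 5 m; q_6 = 0.74 × 1.20 × 5 = 4.440 m³/s
w_7 = (24.6 − 17.4)/2 = 3.6 m; q_7 = 0.73 × 0.44 × 3.6 = 1.156 m³/s
Q = Σ qᵢ = 24.14 m³/s

24.1 m³/s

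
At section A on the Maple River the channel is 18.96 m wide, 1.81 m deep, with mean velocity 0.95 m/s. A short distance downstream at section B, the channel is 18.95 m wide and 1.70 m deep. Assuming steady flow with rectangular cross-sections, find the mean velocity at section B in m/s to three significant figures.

1.01 m/s

Q = A₁V₁ = (18.96×1.81) × 0.95 = 32.60 m³/s
A₂ = 18.95 × 1.70 = 32.22 m²
V₂ = Q/A₂ = 32.60/32.22 = 1.012 m/s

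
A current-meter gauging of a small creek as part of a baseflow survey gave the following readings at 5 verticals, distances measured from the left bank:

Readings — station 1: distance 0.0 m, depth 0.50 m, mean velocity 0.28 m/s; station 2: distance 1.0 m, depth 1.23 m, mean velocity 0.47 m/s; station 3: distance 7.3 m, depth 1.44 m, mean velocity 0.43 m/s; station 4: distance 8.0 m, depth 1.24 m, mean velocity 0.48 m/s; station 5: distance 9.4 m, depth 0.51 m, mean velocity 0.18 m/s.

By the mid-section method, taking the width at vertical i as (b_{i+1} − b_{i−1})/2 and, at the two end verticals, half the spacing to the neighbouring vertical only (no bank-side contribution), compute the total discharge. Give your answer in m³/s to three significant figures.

5.04 m³/s

w_1 = (1.0 − 0.0)/2 = 0.5 m; q_1 = 0.28 × 0.50 × 0.5 = 0.07000 m³/s
w_2 = (7.3 − 0.0)/2 = 3.65 m; q_2 = 0.47 × 1.23 × 3.65 = 2.110 m³/s
w_3 = (8.0 − 1.0)/2 = 3.5 m; q_3 = 0.43 × 1.44 × 3.5 = 2.167 m³/s
w_4 = (9.4 − 7.3)/2 = 1.05 m; q_4 = 0.48 × 1.24 × 1.05 = 0.6250 m³/s
w_5 = (9.4 − 8.0)/2 = 0.7 m; q_5 = 0.18 × 0.51 × 0.7 = 0.06426 m³/s
Q = Σ qᵢ = 5.036 m³/s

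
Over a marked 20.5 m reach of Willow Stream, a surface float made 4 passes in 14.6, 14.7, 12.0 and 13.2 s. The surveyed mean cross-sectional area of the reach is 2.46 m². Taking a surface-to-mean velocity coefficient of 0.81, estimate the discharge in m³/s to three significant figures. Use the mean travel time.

3.00 m³/s

t̄ = (14.6 + 14.7 + 12.0 + 13.2) / 4 = 13.625 s
v_surface = L / t̄ = 20.5 / 13.625 = 1.505 m/s
v_mean = 0.81 × 1.505 = 1.219 m/s
Q = A × v_mean = 2.46 × 1.219 = 2.998 m³/s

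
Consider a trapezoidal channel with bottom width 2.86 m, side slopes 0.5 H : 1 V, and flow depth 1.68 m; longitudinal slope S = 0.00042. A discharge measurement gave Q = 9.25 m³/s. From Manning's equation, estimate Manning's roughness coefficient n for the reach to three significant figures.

A = (b + z·y)·y = (2.86 + 0.5×1.68)×1.68 = 6.216 m²
P = b + 2y√(1+z²) = 2.86 + 2×1.68×√(1+0.5²) = 6.617 m
R = A/P = 6.216/6.617 = 0.9395 m
n = (1/Q)·A·R^(2/3)·S^(1/2) = (1/9.25) × 6.216 × 0.9592 × 0.02049 = 0.01321

0.0132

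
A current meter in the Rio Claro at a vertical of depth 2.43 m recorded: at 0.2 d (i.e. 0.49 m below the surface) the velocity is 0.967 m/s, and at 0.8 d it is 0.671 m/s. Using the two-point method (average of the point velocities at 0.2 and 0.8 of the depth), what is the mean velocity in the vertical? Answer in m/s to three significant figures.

v̄ = (0.967 + 0.671) / 2 = 0.8190 m/s

0.819 m/s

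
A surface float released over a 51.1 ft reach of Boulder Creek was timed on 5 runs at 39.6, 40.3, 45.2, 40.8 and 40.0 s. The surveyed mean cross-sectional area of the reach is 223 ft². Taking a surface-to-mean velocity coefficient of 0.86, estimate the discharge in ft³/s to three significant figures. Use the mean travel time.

t̄ = (39.6 + 40.3 + 45.2 + 40.8 + 40.0) / 5 = 41.18 s
v_surface = L / t̄ = 51.1 / 41.18 = 1.241 ft/s
v_mean = 0.86 × 1.241 = 1.067 ft/s
Q = A × v_mean = 223 × 1.067 = 238.0 ft³/s

238 ft³/s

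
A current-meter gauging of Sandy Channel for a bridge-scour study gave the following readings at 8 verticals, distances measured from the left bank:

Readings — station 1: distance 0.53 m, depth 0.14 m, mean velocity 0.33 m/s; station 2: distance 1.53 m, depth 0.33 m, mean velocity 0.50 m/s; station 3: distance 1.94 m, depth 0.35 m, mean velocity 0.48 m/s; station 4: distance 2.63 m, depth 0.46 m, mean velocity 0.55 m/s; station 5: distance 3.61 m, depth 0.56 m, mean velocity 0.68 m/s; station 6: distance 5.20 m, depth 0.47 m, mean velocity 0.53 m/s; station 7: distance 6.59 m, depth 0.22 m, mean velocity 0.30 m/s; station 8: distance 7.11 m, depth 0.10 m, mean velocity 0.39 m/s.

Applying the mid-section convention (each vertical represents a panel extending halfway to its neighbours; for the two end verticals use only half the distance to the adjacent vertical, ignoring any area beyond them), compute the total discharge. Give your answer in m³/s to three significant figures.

1.38 m³/s

w_1 = (1.53 − 0.53)/2 = 0.5 m; q_1 = 0.33 × 0.14 × 0.5 = 0.02310 m³/s
w_2 = (1.94 − 0.53)/2 = 0.705 m; q_2 = 0.50 × 0.33 × 0.705 = 0.1163 m³/s
w_3 = (2.63 − 1.53)/2 = 0.55 m; q_3 = 0.48 × 0.35 × 0.55 = 0.09240 m³/s
w_4 = (3.61 − 1.94)/2 = 0.835 m; q_4 = 0.55 × 0.46 × 0.835 = 0.2113 m³/s
w_5 = (5.20 − 2.63)/2 = 1.285 m; q_5 = 0.68 × 0.56 × 1.285 = 0.4893 m³/s
w_6 = (6.59 − 3.61)/2 = 1.49 m; q_6 = 0.53 × 0.47 × 1.49 = 0.3712 m³/s
w_7 = (7.11 − 5.20)/2 = 0.955 m; q_7 = 0.30 × 0.22 × 0.955 = 0.06303 m³/s
w_8 = (7.11 − 6.59)/2 = 0.26 m; q_8 = 0.39 × 0.10 × 0.26 = 0.01014 m³/s
Q = Σ qᵢ = 1.377 m³/s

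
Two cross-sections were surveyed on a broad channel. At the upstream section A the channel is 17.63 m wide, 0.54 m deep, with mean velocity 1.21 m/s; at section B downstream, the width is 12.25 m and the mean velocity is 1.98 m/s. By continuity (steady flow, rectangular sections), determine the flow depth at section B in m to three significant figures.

0.475 m

Q = A₁V₁ = (17.63×0.54) × 1.21 = 11.52 m³/s
d₂ = Q/(b₂ V₂) = 11.52/(12.25×1.98) = 0.4749 m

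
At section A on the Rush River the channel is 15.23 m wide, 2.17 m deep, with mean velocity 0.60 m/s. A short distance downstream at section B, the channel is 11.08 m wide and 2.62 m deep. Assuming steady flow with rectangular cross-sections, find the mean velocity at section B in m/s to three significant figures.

0.683 m/s

Q = A₁V₁ = (15.23×2.17) × 0.60 = 19.83 m³/s
A₂ = 11.08 × 2.62 = 29.03 m²
V₂ = Q/A₂ = 19.83/29.03 = 0.6831 m/s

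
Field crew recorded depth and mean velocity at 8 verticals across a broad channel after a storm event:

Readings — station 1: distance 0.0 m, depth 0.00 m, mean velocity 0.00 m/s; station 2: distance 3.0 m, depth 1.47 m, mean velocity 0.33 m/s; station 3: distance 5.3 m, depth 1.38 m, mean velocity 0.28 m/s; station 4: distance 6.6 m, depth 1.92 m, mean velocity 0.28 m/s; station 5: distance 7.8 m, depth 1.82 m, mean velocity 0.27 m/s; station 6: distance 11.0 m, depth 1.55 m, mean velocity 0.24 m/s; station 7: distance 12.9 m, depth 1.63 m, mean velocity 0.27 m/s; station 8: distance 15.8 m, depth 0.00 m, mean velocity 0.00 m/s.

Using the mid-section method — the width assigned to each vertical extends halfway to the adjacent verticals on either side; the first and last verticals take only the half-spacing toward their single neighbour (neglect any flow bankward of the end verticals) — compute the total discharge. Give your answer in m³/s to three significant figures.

5.74 m³/s

w_2 = (5.3 − 0.0)/2 = 2.65 m; q_2 = 0.33 × 1.47 × 2.65 = 1.286 m³/s
w_3 = (6.6 − 3.0)/2 = 1.8 m; q_3 = 0.28 × 1.38 × 1.8 = 0.6955 m³/s
w_4 = (7.8 − 5.3)/2 = 1.25 m; q_4 = 0.28 × 1.92 × 1.25 = 0.6720 m³/s
w_5 = (11.0 − 6.6)/2 = 2.2 m; q_5 = 0.27 × 1.82 × 2.2 = 1.081 m³/s
w_6 = (12.9 − 7.8)/2 = 2.55 m; q_6 = 0.24 × 1.55 × 2.55 = 0.9486 m³/s
w_7 = (15.8 − 11.0)/2 = 2.4 m; q_7 = 0.27 × 1.63 × 2.4 = 1.056 m³/s
Stations 1, 8 contribute zero (depth or velocity is 0).
Q = Σ qᵢ = 5.739 m³/s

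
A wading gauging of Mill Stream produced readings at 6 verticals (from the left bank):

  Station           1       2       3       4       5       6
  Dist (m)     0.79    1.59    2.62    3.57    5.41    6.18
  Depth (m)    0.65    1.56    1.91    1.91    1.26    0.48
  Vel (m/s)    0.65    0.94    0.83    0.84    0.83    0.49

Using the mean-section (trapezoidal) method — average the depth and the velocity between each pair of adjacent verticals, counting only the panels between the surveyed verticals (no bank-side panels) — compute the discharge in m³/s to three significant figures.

6.68 m³/s

Panel 1-2: Δb = 0.8 m, d̄ = (0.65+1.56)/2 = 1.105, v̄ = (0.65+0.94)/2 = 0.795 → q = 0.8×1.105×0.795 = 0.7028 m³/s
Panel 2-3: Δb = 1.03 m, d̄ = (1.56+1.91)/2 = 1.735, v̄ = (0.94+0.83)/2 = 0.885 → q = 1.03×1.735×0.885 = 1.582 m³/s
Panel 3-4: Δb = 0.95 m, d̄ = (1.91+1.91)/2 = 1.91, v̄ = (0.83+0.84)/2 = 0.835 → q = 0.95×1.91×0.835 = 1.515 m³/s
Panel 4-5: Δb = 1.84 m, d̄ = (1.91+1.26)/2 = 1.585, v̄ = (0.84+0.83)/2 = 0.835 → q = 1.84×1.585×0.835 = 2.435 m³/s
Panel 5-6: Δb = 0.77 m, d̄ = (1.26+0.48)/2 = 0.87, v̄ = (0.83+0.49)/2 = 0.66 → q = 0.77×0.87×0.66 = 0.4421 m³/s
Q = Σ q = 6.677 m³/s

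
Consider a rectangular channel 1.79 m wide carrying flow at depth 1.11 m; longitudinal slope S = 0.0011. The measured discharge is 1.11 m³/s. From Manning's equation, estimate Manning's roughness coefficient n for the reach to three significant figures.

A = b·y = 1.79 × 1.11 = 1.987 m²
P = b + 2y = 1.79 + 2×1.11 = 4.010 m
R = A/P = 1.987/4.010 = 0.4955 m
n = (1/Q)·A·R^(2/3)·S^(1/2) = (1/1.11) × 1.987 × 0.6262 × 0.03317 = 0.03717

0.0372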